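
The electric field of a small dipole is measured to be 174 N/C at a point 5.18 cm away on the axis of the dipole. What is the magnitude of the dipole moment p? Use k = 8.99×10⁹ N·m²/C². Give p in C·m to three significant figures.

p ≈ 1.35×10⁻¹² C·m

On axis E = 2kp/r³, so p = Er³/(2k).
p = (174)·(0.0518)³ / (2·8.99×10⁹) = 1.345×10⁻¹² C·m.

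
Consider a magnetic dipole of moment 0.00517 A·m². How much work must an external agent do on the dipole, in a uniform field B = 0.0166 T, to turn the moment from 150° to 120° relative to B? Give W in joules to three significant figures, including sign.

W ≈ -3.14×10⁻⁵ J

W_ext = ΔU = −mB cosθ₂ + mB cosθ₁ = mB(cosθ₁ − cosθ₂).
W = (0.00517)(0.0166)·(cos150° − cos120°) = (8.582×10⁻⁵)·(-0.3660) = -3.141×10⁻⁵ J.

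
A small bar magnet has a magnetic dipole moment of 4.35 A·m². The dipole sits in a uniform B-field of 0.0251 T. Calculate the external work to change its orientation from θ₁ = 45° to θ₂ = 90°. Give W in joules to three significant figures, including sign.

W ≈ 0.0772 J

W_ext = ΔU = −mB cosθ₂ + mB cosθ₁ = mB(cosθ₁ − cosθ₂).
W = (4.35)(0.0251)·(cos45° − cos90°) = (0.1092)·(+0.7071) = 0.07721 J.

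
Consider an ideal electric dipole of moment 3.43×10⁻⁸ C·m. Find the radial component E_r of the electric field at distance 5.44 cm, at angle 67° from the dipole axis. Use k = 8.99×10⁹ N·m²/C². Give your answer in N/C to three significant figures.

E_r ≈ 1.50×10⁶ N/C

For a dipole, E_r = (2kp cosθ)/r³.
kp/r³ = (8.99×10⁹)(3.43×10⁻⁸)/(0.0544)³ = 1.915×10⁶ N/C.
E_r = 2·1.915×10⁶·cos67° = 1.497×10⁶ N/C.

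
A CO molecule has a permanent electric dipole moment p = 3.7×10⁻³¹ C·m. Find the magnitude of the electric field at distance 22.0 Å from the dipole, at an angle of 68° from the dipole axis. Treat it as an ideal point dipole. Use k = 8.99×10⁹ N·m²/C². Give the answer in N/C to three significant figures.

At angle θ the dipole field magnitude is E = (kp/r³)·√(1 + 3cos²θ).
kp/r³ = (8.99×10⁹)(3.70×10⁻³¹) / (2.20×10⁻⁹)³ = 3.124×10⁵ N/C.
√(1 + 3cos²68°) = √(1 + 3·0.1403) = √1.4210 ≈ 1.1921.
E ≈ 3.124×10⁵ × 1.192 = 3.724×10⁵ N/C.

E ≈ 3.72×10⁵ N/C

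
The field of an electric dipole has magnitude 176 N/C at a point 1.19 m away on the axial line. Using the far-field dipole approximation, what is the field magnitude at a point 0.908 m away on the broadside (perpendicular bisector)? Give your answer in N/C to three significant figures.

Dipole fields scale as 1/r³ in the far field.
The axial field is twice the equatorial field at the same r, so the geometry factor is 1/2.
E₂ = E₁ · (1/2) · (r₁/r₂)³ = 176 · 0.5 · (1.19/0.908)³.
(r₁/r₂)³ = (1.311)³ = 2.251.
E₂ ≈ 198.1 N/C.

E ≈ 198 N/C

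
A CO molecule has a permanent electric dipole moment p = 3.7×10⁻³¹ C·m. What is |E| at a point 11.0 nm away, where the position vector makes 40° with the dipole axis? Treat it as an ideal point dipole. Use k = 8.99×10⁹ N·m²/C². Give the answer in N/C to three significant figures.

At angle θ the dipole field magnitude is E = (kp/r³)·√(1 + 3cos²θ).
kp/r³ = (8.99×10⁹)(3.70×10⁻³¹) / (1.10×10⁻⁸)³ = 2499 N/C.
√(1 + 3cos²40°) = √(1 + 3·0.5868) = √2.7605 ≈ 1.6615.
E ≈ 2499 × 1.661 = 4152 N/C.

E ≈ 4150 N/C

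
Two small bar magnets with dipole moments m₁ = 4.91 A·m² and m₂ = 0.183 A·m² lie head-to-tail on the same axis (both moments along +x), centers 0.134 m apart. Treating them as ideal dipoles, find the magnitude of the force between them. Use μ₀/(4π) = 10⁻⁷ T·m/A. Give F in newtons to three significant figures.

On-axis B of dipole 1: B = (μ₀/4π)·2m₁/r³. Force on dipole 2: F = m₂·dB/dr.
dB/dr = −(μ₀/4π)·6m₁/r⁴, so |F| = (μ₀/4π)·6m₁m₂/r⁴.
F = 6(10⁻⁷)(4.91)(0.183)/(0.134)⁴ = 0.001672 N.

F ≈ 0.00167 N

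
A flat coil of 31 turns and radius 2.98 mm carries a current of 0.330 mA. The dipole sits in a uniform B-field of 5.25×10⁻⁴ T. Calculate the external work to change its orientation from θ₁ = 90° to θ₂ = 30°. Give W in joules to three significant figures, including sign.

m = NIA = NIπa² = 31·(3.30×10⁻⁴)·π·(0.00298)² = 2.854×10⁻⁷ A·m².
W_ext = ΔU = −mB cosθ₂ + mB cosθ₁ = mB(cosθ₁ − cosθ₂).
W = (2.854×10⁻⁷)(5.25×10⁻⁴)·(cos90° − cos30°) = (1.498×10⁻¹⁰)·(-0.8660) = -1.298×10⁻¹⁰ J.

W ≈ -1.30×10⁻¹⁰ J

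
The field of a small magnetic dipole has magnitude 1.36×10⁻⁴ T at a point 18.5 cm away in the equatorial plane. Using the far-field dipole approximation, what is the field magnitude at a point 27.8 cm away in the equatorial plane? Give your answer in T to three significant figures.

Dipole fields scale as 1/r³ in the far field; the geometry is the same at both points.
B₂ = B₁ · (r₁/r₂)³ = 1.36×10⁻⁴ · (18.5/27.8)³.
(r₁/r₂)³ = (0.6655)³ = 0.2947.
B₂ ≈ 4.008×10⁻⁵ T.

B ≈ 4.01×10⁻⁵ T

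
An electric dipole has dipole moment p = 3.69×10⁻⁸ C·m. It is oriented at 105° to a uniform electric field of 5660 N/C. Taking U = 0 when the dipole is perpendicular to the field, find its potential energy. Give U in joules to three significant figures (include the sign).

U ≈ 5.41×10⁻⁵ J

U = −p·E = −pE cosθ.
U = −(3.69×10⁻⁸)(5660)·cos105° = 5.406×10⁻⁵ J.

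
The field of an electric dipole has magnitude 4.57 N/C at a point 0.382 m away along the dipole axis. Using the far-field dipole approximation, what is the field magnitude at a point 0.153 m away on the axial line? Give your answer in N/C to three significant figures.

E ≈ 71.1 N/C

Dipole fields scale as 1/r³ in the far field; the geometry is the same at both points.
E₂ = E₁ · (r₁/r₂)³ = 4.57 · (0.382/0.153)³.
(r₁/r₂)³ = (2.497)³ = 15.56.
E₂ ≈ 71.13 N/C.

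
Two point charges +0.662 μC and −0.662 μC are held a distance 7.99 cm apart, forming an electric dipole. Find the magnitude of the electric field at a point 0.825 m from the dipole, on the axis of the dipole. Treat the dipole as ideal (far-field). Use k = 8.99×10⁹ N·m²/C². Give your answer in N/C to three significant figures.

E ≈ 1690 N/C

Dipole moment p = qd = (6.62×10⁻⁷ C)(0.0799 m) = 5.289×10⁻⁸ C·m.
On the dipole axis E = 2kp/r³.
E = 2·(8.99×10⁹)(5.289×10⁻⁸) / (0.825)³ = 1694 N/C.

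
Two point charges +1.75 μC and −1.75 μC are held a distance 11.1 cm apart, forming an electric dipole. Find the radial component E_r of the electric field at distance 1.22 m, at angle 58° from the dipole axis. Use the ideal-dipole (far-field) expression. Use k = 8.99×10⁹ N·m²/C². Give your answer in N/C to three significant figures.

Dipole moment p = qd = (1.75×10⁻⁶ C)(0.111 m) = 1.943×10⁻⁷ C·m.
For a dipole, E_r = (2kp cosθ)/r³.
kp/r³ = (8.99×10⁹)(1.943×10⁻⁷)/(1.22)³ = 962.0 N/C.
E_r = 2·962.0·cos58° = 1020 N/C.

E_r ≈ 1020 N/C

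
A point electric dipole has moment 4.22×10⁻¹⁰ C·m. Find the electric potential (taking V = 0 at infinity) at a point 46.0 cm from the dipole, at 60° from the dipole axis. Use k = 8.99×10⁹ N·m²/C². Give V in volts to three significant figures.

V ≈ 8.96 V

The dipole potential is V = kp cosθ / r².
V = (8.99×10⁹)(4.22×10⁻¹⁰)·cos60° / (0.460)² = 8.965 V.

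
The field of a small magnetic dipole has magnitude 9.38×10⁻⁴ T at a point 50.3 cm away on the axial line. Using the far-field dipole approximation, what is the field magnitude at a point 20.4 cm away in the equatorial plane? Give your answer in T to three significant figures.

Dipole fields scale as 1/r³ in the far field.
The axial field is twice the equatorial field at the same r, so the geometry factor is 1/2.
B₂ = B₁ · (1/2) · (r₁/r₂)³ = 9.38×10⁻⁴ · 0.5 · (50.3/20.4)³.
(r₁/r₂)³ = (2.466)³ = 14.99.
B₂ ≈ 0.007031 T.

B ≈ 0.00703 T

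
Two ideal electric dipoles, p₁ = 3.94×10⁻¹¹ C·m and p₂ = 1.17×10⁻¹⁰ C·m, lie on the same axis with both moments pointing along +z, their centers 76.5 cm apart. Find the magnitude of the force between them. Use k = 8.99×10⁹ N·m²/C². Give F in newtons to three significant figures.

On-axis field of dipole 1 at distance r: E = 2kp₁/r³. Force on dipole 2 is F = p₂·dE/dr (gradient along axis).
dE/dr = −6kp₁/r⁴, so |F| = 6kp₁p₂/r⁴ (attractive for aligned moments).
F = 6(8.99×10⁹)(3.94×10⁻¹¹)(1.17×10⁻¹⁰)/(0.765)⁴ = 7.260×10⁻¹⁰ N.

F ≈ 7.26×10⁻¹⁰ N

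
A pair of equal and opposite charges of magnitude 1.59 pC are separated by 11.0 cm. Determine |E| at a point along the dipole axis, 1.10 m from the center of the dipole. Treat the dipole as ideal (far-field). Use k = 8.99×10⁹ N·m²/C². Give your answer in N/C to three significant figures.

Dipole moment p = qd = (1.59×10⁻¹² C)(0.110 m) = 1.749×10⁻¹³ C·m.
On the dipole axis E = 2kp/r³.
E = 2·(8.99×10⁹)(1.749×10⁻¹³) / (1.10)³ = 0.002363 N/C.

E ≈ 0.00236 N/C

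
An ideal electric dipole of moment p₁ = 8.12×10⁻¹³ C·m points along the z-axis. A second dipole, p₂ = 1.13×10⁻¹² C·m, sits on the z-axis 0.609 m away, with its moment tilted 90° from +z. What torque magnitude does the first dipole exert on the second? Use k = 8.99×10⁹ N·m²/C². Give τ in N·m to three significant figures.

The second dipole sits on the axis of the first, so the field there is axial: E₁ = 2kp₁/r³ along +z.
E₁ = 2(8.99×10⁹)(8.12×10⁻¹³)/(0.609)³ = 0.06464 N/C.
Torque on the second dipole: τ = p₂ E₁ sinθ.
τ = (1.13×10⁻¹²)(0.06464)·sin90° = 7.304×10⁻¹⁴ N·m.

τ ≈ 7.30×10⁻¹⁴ N·m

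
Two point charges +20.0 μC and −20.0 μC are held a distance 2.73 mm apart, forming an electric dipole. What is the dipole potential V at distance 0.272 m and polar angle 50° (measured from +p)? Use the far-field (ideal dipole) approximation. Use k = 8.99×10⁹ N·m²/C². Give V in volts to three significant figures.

V ≈ 4260 V

Dipole moment p = qd = (2.00×10⁻⁵ C)(0.00273 m) = 5.46×10⁻⁸ C·m.
The dipole potential is V = kp cosθ / r².
V = (8.99×10⁹)(5.46×10⁻⁸)·cos50° / (0.272)² = 4265 V.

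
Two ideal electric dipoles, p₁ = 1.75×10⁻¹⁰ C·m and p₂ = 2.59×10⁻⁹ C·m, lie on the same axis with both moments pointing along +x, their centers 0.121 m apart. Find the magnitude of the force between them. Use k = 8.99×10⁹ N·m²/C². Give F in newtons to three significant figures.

On-axis field of dipole 1 at distance r: E = 2kp₁/r³. Force on dipole 2 is F = p₂·dE/dr (gradient along axis).
dE/dr = −6kp₁/r⁴, so |F| = 6kp₁p₂/r⁴ (attractive for aligned moments).
F = 6(8.99×10⁹)(1.75×10⁻¹⁰)(2.59×10⁻⁹)/(0.121)⁴ = 1.141×10⁻⁴ N.

F ≈ 1.14×10⁻⁴ N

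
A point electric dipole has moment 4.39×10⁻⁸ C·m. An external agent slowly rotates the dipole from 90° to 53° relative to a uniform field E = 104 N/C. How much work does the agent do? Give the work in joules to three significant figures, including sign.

W ≈ -2.75×10⁻⁶ J

W_ext = ΔU = U(θ₂) − U(θ₁) = −pE cosθ₂ − (−pE cosθ₁) = pE(cosθ₁ − cosθ₂).
W = (4.39×10⁻⁸)(104)·(cos90° − cos53°) = (4.566×10⁻⁶)·(-0.6018) = -2.748×10⁻⁶ J.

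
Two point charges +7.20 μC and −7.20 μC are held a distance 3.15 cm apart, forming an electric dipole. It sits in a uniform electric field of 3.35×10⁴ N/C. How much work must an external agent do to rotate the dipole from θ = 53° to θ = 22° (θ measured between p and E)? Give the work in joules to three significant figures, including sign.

W ≈ -0.00247 J

Dipole moment p = qd = (7.20×10⁻⁶ C)(0.0315 m) = 2.268×10⁻⁷ C·m.
W_ext = ΔU = U(θ₂) − U(θ₁) = −pE cosθ₂ − (−pE cosθ₁) = pE(cosθ₁ − cosθ₂).
W = (2.268×10⁻⁷)(3.35×10⁴)·(cos53° − cos22°) = (0.007598)·(-0.3254) = -0.002472 J.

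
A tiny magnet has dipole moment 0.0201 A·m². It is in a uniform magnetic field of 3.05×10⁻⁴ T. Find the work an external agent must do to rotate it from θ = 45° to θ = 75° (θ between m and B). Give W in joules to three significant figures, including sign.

W_ext = ΔU = −mB cosθ₂ + mB cosθ₁ = mB(cosθ₁ − cosθ₂).
W = (0.0201)(3.05×10⁻⁴)·(cos45° − cos75°) = (6.130×10⁻⁶)·(+0.4483) = 2.748×10⁻⁶ J.

W ≈ 2.75×10⁻⁶ J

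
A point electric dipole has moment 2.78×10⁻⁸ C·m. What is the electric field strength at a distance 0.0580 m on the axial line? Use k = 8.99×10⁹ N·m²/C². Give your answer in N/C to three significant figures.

E ≈ 2.56×10⁶ N/C

On the dipole axis E = 2kp/r³.
E = 2·(8.99×10⁹)(2.78×10⁻⁸) / (0.0580)³ = 2.562×10⁶ N/C.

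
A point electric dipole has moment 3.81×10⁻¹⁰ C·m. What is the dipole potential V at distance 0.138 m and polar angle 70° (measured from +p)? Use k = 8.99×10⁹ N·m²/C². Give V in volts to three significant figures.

V ≈ 61.5 V

The dipole potential is V = kp cosθ / r².
V = (8.99×10⁹)(3.81×10⁻¹⁰)·cos70° / (0.138)² = 61.51 V.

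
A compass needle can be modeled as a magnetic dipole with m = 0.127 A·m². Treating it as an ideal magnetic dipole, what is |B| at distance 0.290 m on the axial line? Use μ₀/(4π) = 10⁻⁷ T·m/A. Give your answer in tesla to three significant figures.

On axis B = (μ₀/4π)·2m/r³.
B = 2·(10⁻⁷)·(0.127) / (0.290)³ = 1.041×10⁻⁶ T.

B ≈ 1.04×10⁻⁶ T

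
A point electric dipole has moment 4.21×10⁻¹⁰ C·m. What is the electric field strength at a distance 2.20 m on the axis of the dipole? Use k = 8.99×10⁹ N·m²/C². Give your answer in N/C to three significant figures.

On the dipole axis E = 2kp/r³.
E = 2·(8.99×10⁹)(4.21×10⁻¹⁰) / (2.20)³ = 0.7109 N/C.

E ≈ 0.711 N/C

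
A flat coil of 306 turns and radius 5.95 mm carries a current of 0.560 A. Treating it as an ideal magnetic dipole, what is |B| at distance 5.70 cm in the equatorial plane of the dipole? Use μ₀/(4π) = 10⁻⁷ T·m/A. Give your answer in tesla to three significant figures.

m = NIA = NIπa² = 306·(0.560)·π·(0.00595)² = 0.01906 A·m².
In the equatorial plane B = (μ₀/4π)·m/r³ (half the axial value).
B = (10⁻⁷)·(0.01906) / (0.0570)³ = 1.029×10⁻⁵ T.

B ≈ 1.03×10⁻⁵ T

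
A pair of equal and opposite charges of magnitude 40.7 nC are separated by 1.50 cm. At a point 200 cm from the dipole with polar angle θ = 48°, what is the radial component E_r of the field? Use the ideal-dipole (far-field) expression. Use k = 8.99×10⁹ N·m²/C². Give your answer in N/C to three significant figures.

Dipole moment p = qd = (4.07×10⁻⁸ C)(0.0150 m) = 6.105×10⁻¹⁰ C·m.
For a dipole, E_r = (2kp cosθ)/r³.
kp/r³ = (8.99×10⁹)(6.105×10⁻¹⁰)/(2.00)³ = 0.6860 N/C.
E_r = 2·0.6860·cos48° = 0.9181 N/C.

E_r ≈ 0.918 N/C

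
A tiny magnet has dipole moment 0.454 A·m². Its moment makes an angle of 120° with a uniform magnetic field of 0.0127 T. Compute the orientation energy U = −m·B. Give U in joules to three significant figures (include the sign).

U ≈ 0.00288 J

U = −m·B = −mB cosθ.
U = −(0.454)(0.0127)·cos120° = 0.002883 J.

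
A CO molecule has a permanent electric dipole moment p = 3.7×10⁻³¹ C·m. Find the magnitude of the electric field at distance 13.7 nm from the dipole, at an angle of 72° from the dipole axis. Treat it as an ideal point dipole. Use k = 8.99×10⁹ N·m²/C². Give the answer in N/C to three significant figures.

At angle θ the dipole field magnitude is E = (kp/r³)·√(1 + 3cos²θ).
kp/r³ = (8.99×10⁹)(3.70×10⁻³¹) / (1.37×10⁻⁸)³ = 1294 N/C.
√(1 + 3cos²72°) = √(1 + 3·0.0955) = √1.2865 ≈ 1.1342.
E ≈ 1294 × 1.134 = 1467 N/C.

E ≈ 1470 N/C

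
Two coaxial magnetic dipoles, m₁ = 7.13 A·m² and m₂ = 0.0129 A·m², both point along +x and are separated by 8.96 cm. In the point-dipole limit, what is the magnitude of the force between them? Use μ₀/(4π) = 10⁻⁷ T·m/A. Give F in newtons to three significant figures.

On-axis B of dipole 1: B = (μ₀/4π)·2m₁/r³. Force on dipole 2: F = m₂·dB/dr.
dB/dr = −(μ₀/4π)·6m₁/r⁴, so |F| = (μ₀/4π)·6m₁m₂/r⁴.
F = 6(10⁻⁷)(7.13)(0.0129)/(0.0896)⁴ = 8.562×10⁻⁴ N.

F ≈ 8.56×10⁻⁴ N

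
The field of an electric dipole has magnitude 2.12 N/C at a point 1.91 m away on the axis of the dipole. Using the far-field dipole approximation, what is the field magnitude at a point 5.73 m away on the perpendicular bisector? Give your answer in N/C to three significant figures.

Dipole fields scale as 1/r³ in the far field.
The axial field is twice the equatorial field at the same r, so the geometry factor is 1/2.
E₂ = E₁ · (1/2) · (r₁/r₂)³ = 2.12 · 0.5 · (1.91/5.73)³.
(r₁/r₂)³ = (0.3333)³ = 0.03704.
E₂ ≈ 0.03926 N/C.

E ≈ 0.0393 N/C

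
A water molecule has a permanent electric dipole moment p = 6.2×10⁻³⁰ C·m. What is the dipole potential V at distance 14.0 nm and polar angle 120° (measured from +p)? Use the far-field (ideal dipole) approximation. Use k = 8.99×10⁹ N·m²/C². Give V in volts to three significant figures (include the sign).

V ≈ -1.42×10⁻⁴ V

The dipole potential is V = kp cosθ / r².
V = (8.99×10⁹)(6.20×10⁻³⁰)·cos120° / (1.40×10⁻⁸)² = -1.422×10⁻⁴ V.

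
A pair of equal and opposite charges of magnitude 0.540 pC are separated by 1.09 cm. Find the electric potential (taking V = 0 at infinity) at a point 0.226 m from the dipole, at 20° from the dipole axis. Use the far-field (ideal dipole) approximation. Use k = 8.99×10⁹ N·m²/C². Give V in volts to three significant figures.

Dipole moment p = qd = (5.40×10⁻¹³ C)(0.0109 m) = 5.886×10⁻¹⁵ C·m.
The dipole potential is V = kp cosθ / r².
V = (8.99×10⁹)(5.886×10⁻¹⁵)·cos20° / (0.226)² = 9.735×10⁻⁴ V.

V ≈ 9.74×10⁻⁴ V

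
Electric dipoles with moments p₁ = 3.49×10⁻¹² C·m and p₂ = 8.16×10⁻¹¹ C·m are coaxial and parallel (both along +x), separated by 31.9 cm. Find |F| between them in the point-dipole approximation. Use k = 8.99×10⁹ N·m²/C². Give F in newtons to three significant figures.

F ≈ 1.48×10⁻⁹ N

On-axis field of dipole 1 at distance r: E = 2kp₁/r³. Force on dipole 2 is F = p₂·dE/dr (gradient along axis).
dE/dr = −6kp₁/r⁴, so |F| = 6kp₁p₂/r⁴ (attractive for aligned moments).
F = 6(8.99×10⁹)(3.49×10⁻¹²)(8.16×10⁻¹¹)/(0.319)⁴ = 1.483×10⁻⁹ N.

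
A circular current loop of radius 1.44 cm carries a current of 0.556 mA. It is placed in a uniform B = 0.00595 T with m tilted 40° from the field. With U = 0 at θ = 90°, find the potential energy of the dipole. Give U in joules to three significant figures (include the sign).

Magnetic moment m = IA = Iπa² = (5.56×10⁻⁴)·π·(0.0144)² = 3.622×10⁻⁷ A·m².
U = −m·B = −mB cosθ.
U = −(3.622×10⁻⁷)(0.00595)·cos40° = -1.651×10⁻⁹ J.

U ≈ -1.65×10⁻⁹ J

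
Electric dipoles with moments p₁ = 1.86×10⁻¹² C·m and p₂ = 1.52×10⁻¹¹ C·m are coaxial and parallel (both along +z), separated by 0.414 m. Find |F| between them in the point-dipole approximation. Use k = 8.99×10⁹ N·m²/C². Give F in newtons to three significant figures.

F ≈ 5.19×10⁻¹¹ N

On-axis field of dipole 1 at distance r: E = 2kp₁/r³. Force on dipole 2 is F = p₂·dE/dr (gradient along axis).
dE/dr = −6kp₁/r⁴, so |F| = 6kp₁p₂/r⁴ (attractive for aligned moments).
F = 6(8.99×10⁹)(1.86×10⁻¹²)(1.52×10⁻¹¹)/(0.414)⁴ = 5.191×10⁻¹¹ N.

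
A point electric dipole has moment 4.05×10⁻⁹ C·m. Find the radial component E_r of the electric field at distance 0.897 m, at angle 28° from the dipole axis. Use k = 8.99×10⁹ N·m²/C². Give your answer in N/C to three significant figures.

E_r ≈ 89.1 N/C

For a dipole, E_r = (2kp cosθ)/r³.
kp/r³ = (8.99×10⁹)(4.05×10⁻⁹)/(0.897)³ = 50.45 N/C.
E_r = 2·50.45·cos28° = 89.08 N/C.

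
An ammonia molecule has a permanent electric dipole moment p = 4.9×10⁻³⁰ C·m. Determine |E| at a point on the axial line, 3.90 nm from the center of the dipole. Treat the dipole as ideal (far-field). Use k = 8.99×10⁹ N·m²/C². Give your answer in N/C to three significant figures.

On the dipole axis E = 2kp/r³.
E = 2·(8.99×10⁹)(4.90×10⁻³⁰) / (3.90×10⁻⁹)³ = 1.485×10⁶ N/C.

E ≈ 1.49×10⁶ N/C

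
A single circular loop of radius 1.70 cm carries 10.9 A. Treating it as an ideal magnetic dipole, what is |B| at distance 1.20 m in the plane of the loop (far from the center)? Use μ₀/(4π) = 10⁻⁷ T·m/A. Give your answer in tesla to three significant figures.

B ≈ 5.73×10⁻¹⁰ T

Magnetic moment m = IA = Iπa² = (10.9)·π·(0.0170)² = 0.009896 A·m².
In the equatorial plane B = (μ₀/4π)·m/r³ (half the axial value).
B = (10⁻⁷)·(0.009896) / (1.20)³ = 5.727×10⁻¹⁰ T.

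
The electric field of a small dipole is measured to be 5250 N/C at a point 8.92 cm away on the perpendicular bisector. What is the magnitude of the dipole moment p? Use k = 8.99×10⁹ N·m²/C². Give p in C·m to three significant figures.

p ≈ 4.14×10⁻¹⁰ C·m

In the equatorial plane E = kp/r³, so p = Er³/(k).
p = (5250)·(0.0892)³ / (8.99×10⁹) = 4.145×10⁻¹⁰ C·m.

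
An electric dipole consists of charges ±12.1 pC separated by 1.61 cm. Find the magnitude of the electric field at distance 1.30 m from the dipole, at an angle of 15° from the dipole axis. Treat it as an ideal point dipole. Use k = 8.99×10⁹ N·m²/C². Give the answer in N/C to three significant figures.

E ≈ 0.00155 N/C

Dipole moment p = qd = (1.21×10⁻¹¹ C)(0.0161 m) = 1.948×10⁻¹³ C·m.
At angle θ the dipole field magnitude is E = (kp/r³)·√(1 + 3cos²θ).
kp/r³ = (8.99×10⁹)(1.948×10⁻¹³) / (1.30)³ = 7.971×10⁻⁴ N/C.
√(1 + 3cos²15°) = √(1 + 3·0.9330) = √3.7990 ≈ 1.9491.
E ≈ 7.971×10⁻⁴ × 1.949 = 0.001554 N/C.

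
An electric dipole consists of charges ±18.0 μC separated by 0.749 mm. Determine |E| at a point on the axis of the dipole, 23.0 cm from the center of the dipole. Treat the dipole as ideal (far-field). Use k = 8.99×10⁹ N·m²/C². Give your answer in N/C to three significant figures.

Dipole moment p = qd = (1.80×10⁻⁵ C)(7.49×10⁻⁴ m) = 1.348×10⁻⁸ C·m.
On the dipole axis E = 2kp/r³.
E = 2·(8.99×10⁹)(1.348×10⁻⁸) / (0.230)³ = 1.992×10⁴ N/C.

E ≈ 1.99×10⁴ N/C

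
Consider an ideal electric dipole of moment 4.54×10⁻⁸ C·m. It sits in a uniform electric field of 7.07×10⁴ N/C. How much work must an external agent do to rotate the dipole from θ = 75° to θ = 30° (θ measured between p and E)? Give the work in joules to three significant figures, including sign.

W ≈ -0.00195 J

W_ext = ΔU = U(θ₂) − U(θ₁) = −pE cosθ₂ − (−pE cosθ₁) = pE(cosθ₁ − cosθ₂).
W = (4.54×10⁻⁸)(7.07×10⁴)·(cos75° − cos30°) = (0.003210)·(-0.6072) = -0.001949 J.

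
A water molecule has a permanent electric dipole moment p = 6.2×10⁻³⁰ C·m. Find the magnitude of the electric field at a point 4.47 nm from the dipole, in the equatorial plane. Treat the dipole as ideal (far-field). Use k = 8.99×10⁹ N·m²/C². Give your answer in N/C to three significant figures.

On the perpendicular bisector E = kp/r³ (half the axial value at the same distance).
E = (8.99×10⁹)(6.20×10⁻³⁰) / (4.47×10⁻⁹)³ = 6.241×10⁵ N/C.

E ≈ 6.24×10⁵ N/C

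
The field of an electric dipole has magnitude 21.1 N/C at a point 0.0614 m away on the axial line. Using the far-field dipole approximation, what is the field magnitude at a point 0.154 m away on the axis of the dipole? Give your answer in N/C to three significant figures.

Dipole fields scale as 1/r³ in the far field; the geometry is the same at both points.
E₂ = E₁ · (r₁/r₂)³ = 21.1 · (0.0614/0.154)³.
(r₁/r₂)³ = (0.3987)³ = 0.06338.
E₂ ≈ 1.337 N/C.

E ≈ 1.34 N/C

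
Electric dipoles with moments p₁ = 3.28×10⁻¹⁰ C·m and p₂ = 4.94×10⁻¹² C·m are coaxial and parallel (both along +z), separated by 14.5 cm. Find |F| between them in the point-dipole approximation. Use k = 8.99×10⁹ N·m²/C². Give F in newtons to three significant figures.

On-axis field of dipole 1 at distance r: E = 2kp₁/r³. Force on dipole 2 is F = p₂·dE/dr (gradient along axis).
dE/dr = −6kp₁/r⁴, so |F| = 6kp₁p₂/r⁴ (attractive for aligned moments).
F = 6(8.99×10⁹)(3.28×10⁻¹⁰)(4.94×10⁻¹²)/(0.145)⁴ = 1.977×10⁻⁷ N.

F ≈ 1.98×10⁻⁷ N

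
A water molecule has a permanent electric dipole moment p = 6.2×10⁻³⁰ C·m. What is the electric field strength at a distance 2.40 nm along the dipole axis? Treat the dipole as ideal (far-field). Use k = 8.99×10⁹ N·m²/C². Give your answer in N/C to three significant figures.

On the dipole axis E = 2kp/r³.
E = 2·(8.99×10⁹)(6.20×10⁻³⁰) / (2.40×10⁻⁹)³ = 8.064×10⁶ N/C.

E ≈ 8.06×10⁶ N/C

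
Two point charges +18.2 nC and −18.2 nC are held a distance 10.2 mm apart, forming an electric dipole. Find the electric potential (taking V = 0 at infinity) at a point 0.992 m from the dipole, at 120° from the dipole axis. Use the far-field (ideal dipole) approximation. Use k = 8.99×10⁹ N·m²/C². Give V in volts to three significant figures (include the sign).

V ≈ -0.848 V

Dipole moment p = qd = (1.82×10⁻⁸ C)(0.0102 m) = 1.856×10⁻¹⁰ C·m.
The dipole potential is V = kp cosθ / r².
V = (8.99×10⁹)(1.856×10⁻¹⁰)·cos120° / (0.992)² = -0.8478 V.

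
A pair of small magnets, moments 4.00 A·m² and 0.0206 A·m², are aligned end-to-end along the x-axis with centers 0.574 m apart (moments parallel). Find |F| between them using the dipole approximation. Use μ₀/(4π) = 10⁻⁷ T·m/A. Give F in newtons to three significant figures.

On-axis B of dipole 1: B = (μ₀/4π)·2m₁/r³. Force on dipole 2: F = m₂·dB/dr.
dB/dr = −(μ₀/4π)·6m₁/r⁴, so |F| = (μ₀/4π)·6m₁m₂/r⁴.
F = 6(10⁻⁷)(4.00)(0.0206)/(0.574)⁴ = 4.554×10⁻⁷ N.

F ≈ 4.55×10⁻⁷ N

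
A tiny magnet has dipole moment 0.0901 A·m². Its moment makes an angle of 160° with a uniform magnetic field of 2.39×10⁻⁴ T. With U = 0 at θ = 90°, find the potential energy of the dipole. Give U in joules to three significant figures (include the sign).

U ≈ 2.02×10⁻⁵ J

U = −m·B = −mB cosθ.
U = −(0.0901)(2.39×10⁻⁴)·cos160° = 2.024×10⁻⁵ J.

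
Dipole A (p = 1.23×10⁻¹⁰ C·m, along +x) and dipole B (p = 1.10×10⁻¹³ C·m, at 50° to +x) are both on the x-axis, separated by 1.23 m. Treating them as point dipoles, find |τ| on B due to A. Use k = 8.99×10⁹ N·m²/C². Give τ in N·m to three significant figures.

τ ≈ 1.00×10⁻¹³ N·m

The second dipole sits on the axis of the first, so the field there is axial: E₁ = 2kp₁/r³ along +x.
E₁ = 2(8.99×10⁹)(1.23×10⁻¹⁰)/(1.23)³ = 1.188 N/C.
Torque on the second dipole: τ = p₂ E₁ sinθ.
τ = (1.10×10⁻¹³)(1.188)·sin50° = 1.001×10⁻¹³ N·m.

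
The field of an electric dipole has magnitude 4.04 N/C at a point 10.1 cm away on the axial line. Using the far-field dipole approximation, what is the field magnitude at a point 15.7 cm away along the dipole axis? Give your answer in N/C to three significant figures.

E ≈ 1.08 N/C

Dipole fields scale as 1/r³ in the far field; the geometry is the same at both points.
E₂ = E₁ · (r₁/r₂)³ = 4.04 · (10.1/15.7)³.
(r₁/r₂)³ = (0.6433)³ = 0.2662.
E₂ ≈ 1.076 N/C.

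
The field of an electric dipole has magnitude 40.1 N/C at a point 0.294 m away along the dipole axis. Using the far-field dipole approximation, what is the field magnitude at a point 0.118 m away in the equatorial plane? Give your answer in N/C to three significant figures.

E ≈ 310 N/C

Dipole fields scale as 1/r³ in the far field.
The axial field is twice the equatorial field at the same r, so the geometry factor is 1/2.
E₂ = E₁ · (1/2) · (r₁/r₂)³ = 40.1 · 0.5 · (0.294/0.118)³.
(r₁/r₂)³ = (2.492)³ = 15.47.
E₂ ≈ 310.1 N/C.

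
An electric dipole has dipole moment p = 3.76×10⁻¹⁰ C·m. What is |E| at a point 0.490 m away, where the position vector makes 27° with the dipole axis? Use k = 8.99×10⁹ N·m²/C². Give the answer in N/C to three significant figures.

At angle θ the dipole field magnitude is E = (kp/r³)·√(1 + 3cos²θ).
kp/r³ = (8.99×10⁹)(3.76×10⁻¹⁰) / (0.490)³ = 28.73 N/C.
√(1 + 3cos²27°) = √(1 + 3·0.7939) = √3.3817 ≈ 1.8389.
E ≈ 28.73 × 1.839 = 52.84 N/C.

E ≈ 52.8 N/C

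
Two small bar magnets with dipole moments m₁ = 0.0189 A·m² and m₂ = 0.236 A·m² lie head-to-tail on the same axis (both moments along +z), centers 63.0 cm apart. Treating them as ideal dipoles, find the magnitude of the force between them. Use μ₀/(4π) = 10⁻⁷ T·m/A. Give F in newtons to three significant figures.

F ≈ 1.70×10⁻⁸ N

On-axis B of dipole 1: B = (μ₀/4π)·2m₁/r³. Force on dipole 2: F = m₂·dB/dr.
dB/dr = −(μ₀/4π)·6m₁/r⁴, so |F| = (μ₀/4π)·6m₁m₂/r⁴.
F = 6(10⁻⁷)(0.0189)(0.236)/(0.630)⁴ = 1.699×10⁻⁸ N.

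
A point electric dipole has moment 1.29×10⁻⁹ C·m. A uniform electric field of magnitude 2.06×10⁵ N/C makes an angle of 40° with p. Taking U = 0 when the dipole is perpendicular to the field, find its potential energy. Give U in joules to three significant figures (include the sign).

U ≈ -2.04×10⁻⁴ J

U = −p·E = −pE cosθ.
U = −(1.29×10⁻⁹)(2.06×10⁵)·cos40° = -2.036×10⁻⁴ J.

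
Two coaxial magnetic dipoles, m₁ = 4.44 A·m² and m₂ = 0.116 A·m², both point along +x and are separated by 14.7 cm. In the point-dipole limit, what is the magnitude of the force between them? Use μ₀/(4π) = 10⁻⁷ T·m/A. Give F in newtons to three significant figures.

F ≈ 6.62×10⁻⁴ N

On-axis B of dipole 1: B = (μ₀/4π)·2m₁/r³. Force on dipole 2: F = m₂·dB/dr.
dB/dr = −(μ₀/4π)·6m₁/r⁴, so |F| = (μ₀/4π)·6m₁m₂/r⁴.
F = 6(10⁻⁷)(4.44)(0.116)/(0.147)⁴ = 6.618×10⁻⁴ N.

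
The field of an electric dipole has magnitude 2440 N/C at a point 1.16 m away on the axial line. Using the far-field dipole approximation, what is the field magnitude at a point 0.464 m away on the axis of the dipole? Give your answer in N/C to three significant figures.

Dipole fields scale as 1/r³ in the far field; the geometry is the same at both points.
E₂ = E₁ · (r₁/r₂)³ = 2440 · (1.16/0.464)³.
(r₁/r₂)³ = (2.5)³ = 15.62.
E₂ ≈ 3.812×10⁴ N/C.

E ≈ 3.81×10⁴ N/C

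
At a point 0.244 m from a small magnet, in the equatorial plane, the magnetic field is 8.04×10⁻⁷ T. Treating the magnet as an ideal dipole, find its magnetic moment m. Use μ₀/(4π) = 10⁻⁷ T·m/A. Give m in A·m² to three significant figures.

In the equatorial plane B = (μ₀/4π)·m/r³, so m = Br³·4π/(μ₀).
m = (8.04×10⁻⁷)·(0.244)³ / (10⁻⁷) = 0.1168 A·m².

m ≈ 0.117 A·m²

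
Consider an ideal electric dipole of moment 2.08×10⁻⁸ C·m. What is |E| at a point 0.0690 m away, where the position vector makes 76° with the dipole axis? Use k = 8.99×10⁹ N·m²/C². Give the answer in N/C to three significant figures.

At angle θ the dipole field magnitude is E = (kp/r³)·√(1 + 3cos²θ).
kp/r³ = (8.99×10⁹)(2.08×10⁻⁸) / (0.0690)³ = 5.692×10⁵ N/C.
√(1 + 3cos²76°) = √(1 + 3·0.0585) = √1.1756 ≈ 1.0842.
E ≈ 5.692×10⁵ × 1.084 = 6.172×10⁵ N/C.

E ≈ 6.17×10⁵ N/C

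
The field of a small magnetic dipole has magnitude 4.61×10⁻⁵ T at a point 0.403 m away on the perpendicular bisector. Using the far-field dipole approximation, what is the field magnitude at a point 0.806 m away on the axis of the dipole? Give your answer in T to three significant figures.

B ≈ 1.15×10⁻⁵ T

Dipole fields scale as 1/r³ in the far field.
The axial field is twice the equatorial field at the same r, so the geometry factor is 2/1.
B₂ = B₁ · (2/1) · (r₁/r₂)³ = 4.61×10⁻⁵ · 2 · (0.403/0.806)³.
(r₁/r₂)³ = (0.5)³ = 0.125.
B₂ ≈ 1.152×10⁻⁵ T.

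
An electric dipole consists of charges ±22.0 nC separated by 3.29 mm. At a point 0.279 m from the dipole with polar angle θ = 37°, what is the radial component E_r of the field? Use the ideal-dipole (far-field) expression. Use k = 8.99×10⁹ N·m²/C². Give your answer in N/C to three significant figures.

E_r ≈ 47.9 N/C

Dipole moment p = qd = (2.20×10⁻⁸ C)(0.00329 m) = 7.238×10⁻¹¹ C·m.
For a dipole, E_r = (2kp cosθ)/r³.
kp/r³ = (8.99×10⁹)(7.238×10⁻¹¹)/(0.279)³ = 29.96 N/C.
E_r = 2·29.96·cos37° = 47.86 N/C.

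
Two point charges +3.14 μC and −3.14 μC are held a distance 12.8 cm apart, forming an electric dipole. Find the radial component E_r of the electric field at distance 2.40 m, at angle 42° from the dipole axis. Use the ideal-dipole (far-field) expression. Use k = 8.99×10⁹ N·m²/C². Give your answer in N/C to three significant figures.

E_r ≈ 388 N/C

Dipole moment p = qd = (3.14×10⁻⁶ C)(0.128 m) = 4.019×10⁻⁷ C·m.
For a dipole, E_r = (2kp cosθ)/r³.
kp/r³ = (8.99×10⁹)(4.019×10⁻⁷)/(2.40)³ = 261.4 N/C.
E_r = 2·261.4·cos42° = 388.5 N/C.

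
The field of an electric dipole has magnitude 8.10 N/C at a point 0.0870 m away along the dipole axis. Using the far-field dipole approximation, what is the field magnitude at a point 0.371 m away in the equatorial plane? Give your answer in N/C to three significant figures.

E ≈ 0.0522 N/C

Dipole fields scale as 1/r³ in the far field.
The axial field is twice the equatorial field at the same r, so the geometry factor is 1/2.
E₂ = E₁ · (1/2) · (r₁/r₂)³ = 8.10 · 0.5 · (0.0870/0.371)³.
(r₁/r₂)³ = (0.2345)³ = 0.0129.
E₂ ≈ 0.05223 N/C.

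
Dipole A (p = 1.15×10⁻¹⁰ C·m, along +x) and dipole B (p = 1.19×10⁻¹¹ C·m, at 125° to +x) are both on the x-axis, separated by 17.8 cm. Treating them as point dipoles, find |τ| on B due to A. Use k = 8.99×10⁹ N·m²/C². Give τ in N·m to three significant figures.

The second dipole sits on the axis of the first, so the field there is axial: E₁ = 2kp₁/r³ along +x.
E₁ = 2(8.99×10⁹)(1.15×10⁻¹⁰)/(0.178)³ = 366.6 N/C.
Torque on the second dipole: τ = p₂ E₁ sinθ.
τ = (1.19×10⁻¹¹)(366.6)·sin125° = 3.574×10⁻⁹ N·m.

τ ≈ 3.57×10⁻⁹ N·m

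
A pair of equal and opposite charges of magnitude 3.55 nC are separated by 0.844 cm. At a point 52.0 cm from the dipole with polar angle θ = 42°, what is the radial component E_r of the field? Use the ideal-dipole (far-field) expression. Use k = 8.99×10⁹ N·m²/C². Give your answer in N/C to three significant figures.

Dipole moment p = qd = (3.55×10⁻⁹ C)(0.00844 m) = 2.996×10⁻¹¹ C·m.
For a dipole, E_r = (2kp cosθ)/r³.
kp/r³ = (8.99×10⁹)(2.996×10⁻¹¹)/(0.520)³ = 1.916 N/C.
E_r = 2·1.916·cos42° = 2.847 N/C.

E_r ≈ 2.85 N/C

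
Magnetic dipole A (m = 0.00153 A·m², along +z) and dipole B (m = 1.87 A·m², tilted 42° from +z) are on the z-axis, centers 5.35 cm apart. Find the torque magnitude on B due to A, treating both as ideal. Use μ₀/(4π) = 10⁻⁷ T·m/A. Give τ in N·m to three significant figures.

Dipole B is on the axis of dipole A, so B₁ there is axial: B₁ = (μ₀/4π)·2m₁/r³ along +z.
B₁ = 2(10⁻⁷)(0.00153)/(0.0535)³ = 1.998×10⁻⁶ T.
τ = m₂ B₁ sinθ.
τ = (1.87)(1.998×10⁻⁶)·sin42° = 2.500×10⁻⁶ N·m.

τ ≈ 2.50×10⁻⁶ N·m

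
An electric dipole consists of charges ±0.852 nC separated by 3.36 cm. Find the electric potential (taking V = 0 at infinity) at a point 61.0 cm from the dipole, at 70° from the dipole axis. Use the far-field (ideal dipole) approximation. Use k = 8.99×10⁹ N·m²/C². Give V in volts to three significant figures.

Dipole moment p = qd = (8.52×10⁻¹⁰ C)(0.0336 m) = 2.863×10⁻¹¹ C·m.
The dipole potential is V = kp cosθ / r².
V = (8.99×10⁹)(2.863×10⁻¹¹)·cos70° / (0.610)² = 0.2366 V.

V ≈ 0.237 V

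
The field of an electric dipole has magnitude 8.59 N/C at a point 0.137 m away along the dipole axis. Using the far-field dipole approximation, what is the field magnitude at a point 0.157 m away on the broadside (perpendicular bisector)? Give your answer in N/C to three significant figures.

Dipole fields scale as 1/r³ in the far field.
The axial field is twice the equatorial field at the same r, so the geometry factor is 1/2.
E₂ = E₁ · (1/2) · (r₁/r₂)³ = 8.59 · 0.5 · (0.137/0.157)³.
(r₁/r₂)³ = (0.8726)³ = 0.6645.
E₂ ≈ 2.854 N/C.

E ≈ 2.85 N/C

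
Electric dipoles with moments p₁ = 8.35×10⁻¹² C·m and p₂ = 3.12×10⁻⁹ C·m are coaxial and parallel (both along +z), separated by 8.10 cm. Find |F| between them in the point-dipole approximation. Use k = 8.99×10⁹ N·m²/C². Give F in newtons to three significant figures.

On-axis field of dipole 1 at distance r: E = 2kp₁/r³. Force on dipole 2 is F = p₂·dE/dr (gradient along axis).
dE/dr = −6kp₁/r⁴, so |F| = 6kp₁p₂/r⁴ (attractive for aligned moments).
F = 6(8.99×10⁹)(8.35×10⁻¹²)(3.12×10⁻⁹)/(0.0810)⁴ = 3.264×10⁻⁵ N.

F ≈ 3.26×10⁻⁵ N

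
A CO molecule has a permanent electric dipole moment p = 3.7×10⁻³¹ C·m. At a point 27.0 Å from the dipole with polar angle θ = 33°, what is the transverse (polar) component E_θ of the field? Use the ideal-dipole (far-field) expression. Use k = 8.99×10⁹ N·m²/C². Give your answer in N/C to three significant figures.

E_θ ≈ 9.20×10⁴ N/C

For a dipole, E_θ = (kp sinθ)/r³.
kp/r³ = (8.99×10⁹)(3.70×10⁻³¹)/(2.70×10⁻⁹)³ = 1.690×10⁵ N/C.
E_θ = 1.690×10⁵·sin33° = 9.204×10⁴ N/C.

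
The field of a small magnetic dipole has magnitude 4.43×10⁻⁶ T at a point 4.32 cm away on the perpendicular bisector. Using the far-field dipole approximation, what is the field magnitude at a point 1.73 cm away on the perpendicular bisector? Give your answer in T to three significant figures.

Dipole fields scale as 1/r³ in the far field; the geometry is the same at both points.
B₂ = B₁ · (r₁/r₂)³ = 4.43×10⁻⁶ · (4.32/1.73)³.
(r₁/r₂)³ = (2.497)³ = 15.57.
B₂ ≈ 6.898×10⁻⁵ T.

B ≈ 6.90×10⁻⁵ T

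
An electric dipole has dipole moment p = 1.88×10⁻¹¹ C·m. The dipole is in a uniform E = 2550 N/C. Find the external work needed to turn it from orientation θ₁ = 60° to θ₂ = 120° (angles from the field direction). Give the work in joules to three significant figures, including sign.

W ≈ 4.79×10⁻⁸ J

W_ext = ΔU = U(θ₂) − U(θ₁) = −pE cosθ₂ − (−pE cosθ₁) = pE(cosθ₁ − cosθ₂).
W = (1.88×10⁻¹¹)(2550)·(cos60° − cos120°) = (4.794×10⁻⁸)·(+1.0000) = 4.794×10⁻⁸ J.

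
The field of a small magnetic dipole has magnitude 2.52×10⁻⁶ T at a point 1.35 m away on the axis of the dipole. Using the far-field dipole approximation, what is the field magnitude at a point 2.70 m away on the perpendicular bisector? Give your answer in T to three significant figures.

Dipole fields scale as 1/r³ in the far field.
The axial field is twice the equatorial field at the same r, so the geometry factor is 1/2.
B₂ = B₁ · (1/2) · (r₁/r₂)³ = 2.52×10⁻⁶ · 0.5 · (1.35/2.70)³.
(r₁/r₂)³ = (0.5)³ = 0.125.
B₂ ≈ 1.575×10⁻⁷ T.

B ≈ 1.58×10⁻⁷ T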